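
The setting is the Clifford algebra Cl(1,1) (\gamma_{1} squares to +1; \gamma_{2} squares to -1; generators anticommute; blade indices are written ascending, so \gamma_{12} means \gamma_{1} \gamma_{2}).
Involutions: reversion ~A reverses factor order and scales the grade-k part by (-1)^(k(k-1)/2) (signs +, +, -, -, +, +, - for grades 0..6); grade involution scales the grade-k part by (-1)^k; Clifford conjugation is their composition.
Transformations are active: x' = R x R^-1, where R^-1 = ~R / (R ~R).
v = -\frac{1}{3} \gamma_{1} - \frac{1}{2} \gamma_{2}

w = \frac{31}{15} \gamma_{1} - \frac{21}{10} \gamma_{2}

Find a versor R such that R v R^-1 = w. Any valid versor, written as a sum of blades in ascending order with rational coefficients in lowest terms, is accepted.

Here q(v) = q(w) = -\frac{5}{36}; the classical choice R = v + w = \frac{26}{15} \gamma_{1} - \frac{13}{5} \gamma_{2} then realises v -> w under the sandwich.
Answer: \frac{26}{15} \gamma_{1} - \frac{13}{5} \gamma_{2}


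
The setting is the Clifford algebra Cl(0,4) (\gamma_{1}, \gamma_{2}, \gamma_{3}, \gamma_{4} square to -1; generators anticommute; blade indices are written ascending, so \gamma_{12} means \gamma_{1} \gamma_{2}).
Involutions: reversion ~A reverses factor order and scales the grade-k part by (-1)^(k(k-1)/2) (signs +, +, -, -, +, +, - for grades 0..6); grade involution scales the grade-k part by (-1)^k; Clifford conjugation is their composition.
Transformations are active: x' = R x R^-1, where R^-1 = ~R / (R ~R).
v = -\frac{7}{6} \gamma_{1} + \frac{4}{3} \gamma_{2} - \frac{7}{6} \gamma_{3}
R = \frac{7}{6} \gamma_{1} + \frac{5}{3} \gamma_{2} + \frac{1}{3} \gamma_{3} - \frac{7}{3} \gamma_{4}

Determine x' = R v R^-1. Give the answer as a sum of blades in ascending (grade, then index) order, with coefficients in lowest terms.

~R = \frac{7}{6} \gamma_{1} + \frac{5}{3} \gamma_{2} + \frac{1}{3} \gamma_{3} - \frac{7}{3} \gamma_{4}, and R ~R = -\frac{349}{36}, so R^-1 = ~R / (-\frac{349}{36}).
R v = -\frac{17}{36} + \frac{7}{2} \gamma_{12} - \frac{35}{36} \gamma_{13} - \frac{49}{18} \gamma_{14} - \frac{43}{18} \gamma_{23} + \frac{28}{9} \gamma_{24} - \frac{49}{18} \gamma_{34}
Answer: \frac{2681}{2094} \gamma_{1} - \frac{1226}{1047} \gamma_{2} + \frac{837}{698} \gamma_{3} - \frac{238}{1047} \gamma_{4}


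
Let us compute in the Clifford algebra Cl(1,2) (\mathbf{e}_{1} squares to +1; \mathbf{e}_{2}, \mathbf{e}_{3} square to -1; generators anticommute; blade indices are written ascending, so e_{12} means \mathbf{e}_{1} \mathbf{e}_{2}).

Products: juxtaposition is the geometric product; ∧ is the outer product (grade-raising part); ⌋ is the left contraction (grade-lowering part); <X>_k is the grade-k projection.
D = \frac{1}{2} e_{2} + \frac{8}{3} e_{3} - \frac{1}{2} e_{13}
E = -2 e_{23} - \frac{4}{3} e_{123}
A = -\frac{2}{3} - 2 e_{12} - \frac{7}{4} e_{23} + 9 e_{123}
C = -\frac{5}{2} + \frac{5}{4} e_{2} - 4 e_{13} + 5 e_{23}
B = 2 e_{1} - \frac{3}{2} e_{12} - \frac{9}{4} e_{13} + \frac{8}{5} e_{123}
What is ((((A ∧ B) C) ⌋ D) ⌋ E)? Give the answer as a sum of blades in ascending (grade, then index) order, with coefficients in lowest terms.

step 1: -\frac{4}{3} e_{1} + e_{12} + \frac{3}{2} e_{13} - \frac{137}{30} e_{123}
step 2: -6 + \frac{299}{12} e_{1} - \frac{274}{15} e_{2} + \frac{16}{3} e_{3} + \frac{10}{3} e_{12} - \frac{347}{24} e_{13} + 4 e_{23} + \frac{23}{8} e_{123}
step 3: \frac{1541}{720} - \frac{8}{3} e_{1} - 3 e_{2} - \frac{683}{24} e_{3} + 3 e_{13}
step 4: \frac{731}{12} e_{2} - 6 e_{3} - \frac{683}{18} e_{12} + 4 e_{13} - \frac{29}{40} e_{23} - \frac{1541}{540} e_{123}
Answer: \frac{731}{12} e_{2} - 6 e_{3} - \frac{683}{18} e_{12} + 4 e_{13} - \frac{29}{40} e_{23} - \frac{1541}{540} e_{123}


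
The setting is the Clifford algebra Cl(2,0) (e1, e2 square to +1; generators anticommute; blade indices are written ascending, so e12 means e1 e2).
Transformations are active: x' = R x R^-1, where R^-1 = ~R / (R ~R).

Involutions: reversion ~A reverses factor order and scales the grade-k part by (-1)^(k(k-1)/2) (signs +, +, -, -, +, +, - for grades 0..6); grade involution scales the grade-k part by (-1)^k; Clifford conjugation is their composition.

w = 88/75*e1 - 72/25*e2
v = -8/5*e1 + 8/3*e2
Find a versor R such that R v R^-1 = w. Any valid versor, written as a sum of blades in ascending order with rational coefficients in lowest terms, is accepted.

Construction: equal norms (both 2176/225) license R = v + w = -32/75*e1 - 16/75*e2 — nothing changes along that direction, while (v - w)/2 changes sign, so v maps onto w.
Answer: -32/75*e1 - 16/75*e2


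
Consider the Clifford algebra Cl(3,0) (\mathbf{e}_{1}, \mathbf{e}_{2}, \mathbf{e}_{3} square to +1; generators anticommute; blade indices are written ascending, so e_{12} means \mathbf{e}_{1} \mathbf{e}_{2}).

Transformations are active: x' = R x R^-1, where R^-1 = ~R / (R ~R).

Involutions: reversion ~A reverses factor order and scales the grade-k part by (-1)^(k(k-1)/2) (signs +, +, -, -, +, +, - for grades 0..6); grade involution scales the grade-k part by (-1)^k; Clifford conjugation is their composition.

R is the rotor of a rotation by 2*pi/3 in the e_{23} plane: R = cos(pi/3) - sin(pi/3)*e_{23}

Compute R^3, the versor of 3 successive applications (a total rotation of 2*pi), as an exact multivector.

Because a rotor carries half the rotation angle, composing 3 copies of this e_{23}-plane rotor multiplies the phase: 3*(pi/3) = \pi, hence R^3 = cos(\pi) - sin(\pi)*e_{23}.
cos(\pi) = -1 and sin(\pi) = 0, so R^3 = -1. The total rotation 2*pi is 1 full turn, so every vector returns to itself, yet the rotor is -1, on the OTHER sheet of the double cover (an odd number of 2*pi turns).
Answer: -1


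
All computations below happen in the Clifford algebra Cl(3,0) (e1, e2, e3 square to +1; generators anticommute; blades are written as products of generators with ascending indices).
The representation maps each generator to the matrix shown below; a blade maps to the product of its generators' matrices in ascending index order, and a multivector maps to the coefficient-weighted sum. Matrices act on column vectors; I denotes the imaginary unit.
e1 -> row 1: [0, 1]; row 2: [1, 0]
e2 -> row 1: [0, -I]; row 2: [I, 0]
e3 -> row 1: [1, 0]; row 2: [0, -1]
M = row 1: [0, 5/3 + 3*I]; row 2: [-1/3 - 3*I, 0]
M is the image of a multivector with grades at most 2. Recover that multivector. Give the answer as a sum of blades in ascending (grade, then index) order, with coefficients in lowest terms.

Method: 1, rho(e1), rho(e2), rho(e3) form a trace-orthogonal basis of the 2x2 complex matrices (tr(X Y) = 2 if X = Y, else 0), so M = m0*1 + m1*rho(e1) + m2*rho(e2) + m3*rho(e3) with m0 = tr(M)/2 = 0, m1 = tr(M rho(e1))/2 = 2/3, m2 = tr(M rho(e2))/2 = -3 + I, m3 = tr(M rho(e3))/2 = 0.
Multiplying table entries, the bivector images are rho(e1 e2) = I*rho(e3), rho(e1 e3) = -I*rho(e2), rho(e2 e3) = I*rho(e1); with real blade coefficients the real parts of m0..m3 are the coefficients of 1, e1, e2, e3 and the imaginary parts give the bivectors (e2 e3: Im m1, e1 e3: -Im m2, e1 e2: Im m3).
Answer: 2/3*e1 - 3*e2 - e1 e3


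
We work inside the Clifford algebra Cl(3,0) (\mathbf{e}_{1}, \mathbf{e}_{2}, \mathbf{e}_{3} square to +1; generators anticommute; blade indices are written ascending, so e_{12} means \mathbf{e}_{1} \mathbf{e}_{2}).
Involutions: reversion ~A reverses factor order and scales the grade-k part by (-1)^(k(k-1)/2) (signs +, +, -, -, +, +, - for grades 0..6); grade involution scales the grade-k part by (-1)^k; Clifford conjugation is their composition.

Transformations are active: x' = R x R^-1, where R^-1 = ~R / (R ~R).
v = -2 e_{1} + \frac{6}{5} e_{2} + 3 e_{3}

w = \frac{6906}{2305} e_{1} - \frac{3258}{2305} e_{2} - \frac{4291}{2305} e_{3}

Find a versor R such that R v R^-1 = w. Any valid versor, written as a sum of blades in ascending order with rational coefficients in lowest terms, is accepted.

Take R = v + w = \frac{2296}{2305} e_{1} - \frac{492}{2305} e_{2} + \frac{2624}{2305} e_{3}. Because q(v) = q(w) = \frac{361}{25}, conjugation by R sends v exactly to w.
Answer: \frac{2296}{2305} e_{1} - \frac{492}{2305} e_{2} + \frac{2624}{2305} e_{3}


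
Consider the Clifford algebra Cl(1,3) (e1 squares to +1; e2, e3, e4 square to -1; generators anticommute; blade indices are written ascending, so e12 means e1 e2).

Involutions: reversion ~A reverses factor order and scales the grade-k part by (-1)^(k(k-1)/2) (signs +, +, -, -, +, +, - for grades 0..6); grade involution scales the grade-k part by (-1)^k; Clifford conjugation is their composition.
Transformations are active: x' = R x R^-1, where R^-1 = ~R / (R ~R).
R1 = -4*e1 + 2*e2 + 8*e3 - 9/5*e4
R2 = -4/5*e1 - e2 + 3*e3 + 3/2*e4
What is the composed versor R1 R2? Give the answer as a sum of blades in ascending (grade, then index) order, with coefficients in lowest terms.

Distribute over the terms of R1 (each basis-blade product reordered to ascending indices, repeated generators contracted through their squares):
(-4*e1) R2 = 16/5 + 4*e12 - 12*e13 - 6*e14
(2*e2) R2 = 2 + 8/5*e12 + 6*e23 + 3*e24
(8*e3) R2 = -24 + 32/5*e13 + 8*e23 + 12*e34
(-9/5*e4) R2 = 27/10 - 36/25*e14 - 9/5*e24 + 27/5*e34
Summing the partial products and collecting blades:
Answer: -161/10 + 28/5*e12 - 28/5*e13 - 186/25*e14 + 14*e23 + 6/5*e24 + 87/5*e34


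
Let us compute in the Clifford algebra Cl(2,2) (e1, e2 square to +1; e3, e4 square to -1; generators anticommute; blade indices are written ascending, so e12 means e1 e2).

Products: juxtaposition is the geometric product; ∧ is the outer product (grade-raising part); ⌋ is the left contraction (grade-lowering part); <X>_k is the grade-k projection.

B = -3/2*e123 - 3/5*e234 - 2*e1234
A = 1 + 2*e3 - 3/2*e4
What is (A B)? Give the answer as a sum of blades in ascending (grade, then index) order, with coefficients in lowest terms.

step 1: 3*e12 - 9/10*e23 - 6/5*e24 + 3/2*e123 + 4*e124 - 3/5*e234 - 17/4*e1234
Answer: 3*e12 - 9/10*e23 - 6/5*e24 + 3/2*e123 + 4*e124 - 3/5*e234 - 17/4*e1234


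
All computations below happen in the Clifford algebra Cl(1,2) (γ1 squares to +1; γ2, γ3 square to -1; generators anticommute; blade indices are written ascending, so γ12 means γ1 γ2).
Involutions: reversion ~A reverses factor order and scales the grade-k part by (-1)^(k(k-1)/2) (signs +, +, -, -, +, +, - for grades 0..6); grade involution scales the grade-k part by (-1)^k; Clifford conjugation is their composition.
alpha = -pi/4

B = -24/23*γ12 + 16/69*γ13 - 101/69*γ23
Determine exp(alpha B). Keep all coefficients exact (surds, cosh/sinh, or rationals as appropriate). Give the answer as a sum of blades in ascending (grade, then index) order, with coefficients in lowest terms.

B^2 term by term: the squares give (-24/23)^2*(γ12)^2 + (16/69)^2*(γ13)^2 + (-101/69)^2*(γ23)^2 = 576/529*(+1) + 256/4761*(+1) + 10201/4761*(-1) = -1 (each basis 2-blade squares to minus the product of its generators' squares); cross terms between blades sharing an index anticommute and cancel. So B^2 = -1.
B^2 = -1 — circular case — the even/odd split gives cos and sin: l = 1, alpha*l = -pi/4, so exp(alpha B) = cos(-pi/4) + (sin(-pi/4)/1)*B = sqrt(2)/2 + (-sqrt(2)/2)*B.
Answer: sqrt(2)/2 + 12*sqrt(2)/23*γ12 - 8*sqrt(2)/69*γ13 + 101*sqrt(2)/138*γ23


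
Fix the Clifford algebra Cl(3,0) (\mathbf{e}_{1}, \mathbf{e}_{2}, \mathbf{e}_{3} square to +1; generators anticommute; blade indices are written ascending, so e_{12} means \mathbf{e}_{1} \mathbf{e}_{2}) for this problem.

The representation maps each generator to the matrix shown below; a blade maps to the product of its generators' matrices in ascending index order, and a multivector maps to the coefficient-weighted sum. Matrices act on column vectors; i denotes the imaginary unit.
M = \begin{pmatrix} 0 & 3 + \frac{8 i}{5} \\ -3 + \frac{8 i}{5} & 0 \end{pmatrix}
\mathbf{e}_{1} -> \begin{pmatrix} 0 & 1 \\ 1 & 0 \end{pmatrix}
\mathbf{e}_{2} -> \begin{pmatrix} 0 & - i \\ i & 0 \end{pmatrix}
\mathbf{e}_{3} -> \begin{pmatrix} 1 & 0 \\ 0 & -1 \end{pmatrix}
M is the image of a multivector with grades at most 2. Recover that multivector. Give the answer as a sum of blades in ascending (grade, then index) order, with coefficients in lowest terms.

Method: 1, rho(e_{1}), rho(e_{2}), rho(e_{3}) form a trace-orthogonal basis of the 2x2 complex matrices (tr(X Y) = 2 if X = Y, else 0), so M = m0*1 + m1*rho(e_{1}) + m2*rho(e_{2}) + m3*rho(e_{3}) with m0 = tr(M)/2 = 0, m1 = tr(M rho(e_{1}))/2 = \frac{8 i}{5}, m2 = tr(M rho(e_{2}))/2 = 3 i, m3 = tr(M rho(e_{3}))/2 = 0.
Multiplying table entries, the bivector images are rho(e_{12}) = i*rho(e_{3}), rho(e_{13}) = -i*rho(e_{2}), rho(e_{23}) = i*rho(e_{1}); with real blade coefficients the real parts of m0..m3 are the coefficients of 1, e_{1}, e_{2}, e_{3} and the imaginary parts give the bivectors (e_{23}: Im m1, e_{13}: -Im m2, e_{12}: Im m3).
Answer: -3 e_{13} + \frac{8}{5} e_{23}


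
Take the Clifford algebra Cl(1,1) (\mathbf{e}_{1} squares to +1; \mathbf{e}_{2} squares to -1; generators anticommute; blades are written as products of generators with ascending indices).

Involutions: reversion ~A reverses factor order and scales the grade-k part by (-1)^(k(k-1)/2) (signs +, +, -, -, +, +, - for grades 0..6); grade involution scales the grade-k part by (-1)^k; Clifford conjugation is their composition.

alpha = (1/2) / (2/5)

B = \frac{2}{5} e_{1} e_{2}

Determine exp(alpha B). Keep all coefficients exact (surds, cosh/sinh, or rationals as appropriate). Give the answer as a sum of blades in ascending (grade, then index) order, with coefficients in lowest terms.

B^2 = (\frac{2}{5})^2*(e_{1} e_{2})^2 = \frac{4}{25}*(+1) = \frac{4}{25} (a basis 2-blade squares to minus the product of its generators' squares).
B^2 = \frac{4}{25} — since the square is positive, the closed form is hyperbolic: l = \frac{2}{5}, alpha*l = \frac{1}{2}, so exp(alpha B) = cosh(\frac{1}{2}) + (sinh(\frac{1}{2})/(\frac{2}{5}))*B = \cosh{\left(\frac{1}{2} \right)} + (\frac{5 \sinh{\left(\frac{1}{2} \right)}}{2})*B.
Answer: \cosh{\left(\frac{1}{2} \right)} + \sinh{\left(\frac{1}{2} \right)} e_{1} e_{2}


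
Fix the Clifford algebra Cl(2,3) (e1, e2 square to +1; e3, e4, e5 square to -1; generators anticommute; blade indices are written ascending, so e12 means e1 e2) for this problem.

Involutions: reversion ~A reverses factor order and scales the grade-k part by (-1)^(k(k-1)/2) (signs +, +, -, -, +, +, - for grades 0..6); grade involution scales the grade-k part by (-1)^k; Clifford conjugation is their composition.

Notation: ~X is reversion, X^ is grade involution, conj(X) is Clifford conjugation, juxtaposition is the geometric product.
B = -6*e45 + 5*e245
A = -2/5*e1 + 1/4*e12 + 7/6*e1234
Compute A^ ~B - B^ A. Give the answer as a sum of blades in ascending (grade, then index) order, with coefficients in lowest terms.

first term: 35/6*e135 + 23/20*e145 - 7*e1235 - 1/2*e1245
second term: 35/6*e135 + 73/20*e145 - 7*e1235 - 7/2*e1245
Answer: -5/2*e145 + 3*e1245


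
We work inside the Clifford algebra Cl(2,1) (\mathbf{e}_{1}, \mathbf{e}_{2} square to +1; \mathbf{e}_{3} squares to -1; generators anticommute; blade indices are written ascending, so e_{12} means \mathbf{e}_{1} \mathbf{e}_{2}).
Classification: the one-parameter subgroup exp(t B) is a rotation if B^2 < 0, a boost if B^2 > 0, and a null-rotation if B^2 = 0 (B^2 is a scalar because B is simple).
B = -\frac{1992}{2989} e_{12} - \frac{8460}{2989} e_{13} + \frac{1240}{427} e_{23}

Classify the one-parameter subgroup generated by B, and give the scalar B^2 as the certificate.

B^2 term by term: the squares give (-\frac{1992}{2989})^2*(e_{12})^2 + (-\frac{8460}{2989})^2*(e_{13})^2 + (\frac{1240}{427})^2*(e_{23})^2 = \frac{3968064}{8934121}*(-1) + \frac{71571600}{8934121}*(+1) + \frac{1537600}{182329}*(+1) = 16 (each basis 2-blade squares to minus the product of its generators' squares); cross terms between blades sharing an index anticommute and cancel. So B^2 = 16.
Answer: boost, certificate B^2 = 16. Note: conjugating B changes its blade decomposition but never the scalar B^2 = 16, whose sign settles the classification.


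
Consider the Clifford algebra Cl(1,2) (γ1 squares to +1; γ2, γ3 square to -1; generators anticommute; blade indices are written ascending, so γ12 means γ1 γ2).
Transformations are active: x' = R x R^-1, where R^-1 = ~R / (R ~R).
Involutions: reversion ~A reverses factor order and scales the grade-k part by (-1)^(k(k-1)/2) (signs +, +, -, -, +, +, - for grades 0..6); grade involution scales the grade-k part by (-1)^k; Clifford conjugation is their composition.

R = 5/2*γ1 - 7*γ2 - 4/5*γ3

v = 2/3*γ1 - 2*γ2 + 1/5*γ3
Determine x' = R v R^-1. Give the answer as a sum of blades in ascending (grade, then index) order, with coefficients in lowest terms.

~R = 5/2*γ1 - 7*γ2 - 4/5*γ3, and R ~R = -4339/100, so R^-1 = ~R / (-4339/100).
R v = -913/75 - 1/3*γ12 + 31/30*γ13 - 3*γ23
Answer: 3194/4339*γ1 - 25094/13017*γ2 - 42233/65085*γ3


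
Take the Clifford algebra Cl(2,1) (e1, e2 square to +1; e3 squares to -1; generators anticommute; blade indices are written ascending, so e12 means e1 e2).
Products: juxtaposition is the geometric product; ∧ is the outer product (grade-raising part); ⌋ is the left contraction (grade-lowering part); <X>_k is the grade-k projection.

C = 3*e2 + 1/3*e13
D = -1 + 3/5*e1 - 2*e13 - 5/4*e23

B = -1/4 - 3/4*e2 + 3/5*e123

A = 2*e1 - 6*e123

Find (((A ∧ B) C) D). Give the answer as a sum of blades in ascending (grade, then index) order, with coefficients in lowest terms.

step 1: -1/2*e1 - 3/2*e12 + 3/2*e123
step 2: -9/2*e1 - 1/2*e2 - 1/6*e3 - 3/2*e12 - 9/2*e13 + 1/2*e23
step 3: 227/40 + 29/6*e1 + 193/120*e2 + 1499/120*e3 + 337/40*e12 + 259/40*e13 - 7/2*e23 + 197/40*e123
Answer: 227/40 + 29/6*e1 + 193/120*e2 + 1499/120*e3 + 337/40*e12 + 259/40*e13 - 7/2*e23 + 197/40*e123


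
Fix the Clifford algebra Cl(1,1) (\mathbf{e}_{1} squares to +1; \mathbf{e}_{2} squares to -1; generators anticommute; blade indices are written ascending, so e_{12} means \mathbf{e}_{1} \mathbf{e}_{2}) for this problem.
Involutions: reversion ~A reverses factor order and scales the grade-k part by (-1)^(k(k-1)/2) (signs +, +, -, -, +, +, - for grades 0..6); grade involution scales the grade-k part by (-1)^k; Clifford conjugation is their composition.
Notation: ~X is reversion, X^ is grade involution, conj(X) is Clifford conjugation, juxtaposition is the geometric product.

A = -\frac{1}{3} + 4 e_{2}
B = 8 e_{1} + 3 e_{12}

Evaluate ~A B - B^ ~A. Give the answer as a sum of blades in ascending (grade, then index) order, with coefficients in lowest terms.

first term: \frac{28}{3} e_{1} - 33 e_{12}
second term: -\frac{28}{3} e_{1} - 33 e_{12}
Answer: \frac{56}{3} e_{1}


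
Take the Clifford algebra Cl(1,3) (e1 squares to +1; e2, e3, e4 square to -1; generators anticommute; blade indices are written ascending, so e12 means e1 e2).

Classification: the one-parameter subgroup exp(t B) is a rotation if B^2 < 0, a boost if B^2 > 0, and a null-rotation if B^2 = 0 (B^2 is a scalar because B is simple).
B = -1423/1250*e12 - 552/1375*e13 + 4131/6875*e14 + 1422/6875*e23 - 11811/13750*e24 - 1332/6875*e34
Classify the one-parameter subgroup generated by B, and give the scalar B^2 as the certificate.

B^2 term by term: the squares give (-1423/1250)^2*(e12)^2 + (-552/1375)^2*(e13)^2 + (4131/6875)^2*(e14)^2 + (1422/6875)^2*(e23)^2 + (-11811/13750)^2*(e24)^2 + (-1332/6875)^2*(e34)^2 = 2024929/1562500*(+1) + 304704/1890625*(+1) + 17065161/47265625*(+1) + 2022084/47265625*(-1) + 139499721/189062500*(-1) + 1774224/47265625*(-1) = 1 (each basis 2-blade squares to minus the product of its generators' squares); cross terms between blades sharing an index anticommute and cancel; the commuting (index-disjoint) pairs give grade-4 terms 2*c*c'*(blade product), which cancel blade by blade — e1234: 1895436/4296875 - 6519672/9453125 + 11748564/47265625 = 0 — confirming B is simple. So B^2 = 1.
Answer: boost, certificate B^2 = 1. One invariant decides it: the square 1 survives every conjugation, and its sign is exactly the classification.


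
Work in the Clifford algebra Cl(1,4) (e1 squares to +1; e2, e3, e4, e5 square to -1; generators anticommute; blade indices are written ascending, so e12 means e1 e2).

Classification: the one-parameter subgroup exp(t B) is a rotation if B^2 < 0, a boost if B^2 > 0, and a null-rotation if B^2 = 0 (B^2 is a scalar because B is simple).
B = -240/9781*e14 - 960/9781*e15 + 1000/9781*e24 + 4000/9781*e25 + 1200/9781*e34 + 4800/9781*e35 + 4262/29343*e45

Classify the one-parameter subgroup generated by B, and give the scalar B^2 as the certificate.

B^2 term by term: the squares give (-240/9781)^2*(e14)^2 + (-960/9781)^2*(e15)^2 + (1000/9781)^2*(e24)^2 + (4000/9781)^2*(e25)^2 + (1200/9781)^2*(e34)^2 + (4800/9781)^2*(e35)^2 + (4262/29343)^2*(e45)^2 = 57600/95667961*(+1) + 921600/95667961*(+1) + 1000000/95667961*(-1) + 16000000/95667961*(-1) + 1440000/95667961*(-1) + 23040000/95667961*(-1) + 18164644/861011649*(-1) = -4/9 (each basis 2-blade squares to minus the product of its generators' squares); cross terms between blades sharing an index anticommute and cancel; the commuting (index-disjoint) pairs give grade-4 terms 2*c*c'*(blade product), which cancel blade by blade — e1245: 1920000/95667961 - 1920000/95667961 = 0; e1345: 2304000/95667961 - 2304000/95667961 = 0; e2345: -9600000/95667961 + 9600000/95667961 = 0 — confirming B is simple. So B^2 = -4/9.
Answer: rotation, certificate B^2 = -4/9. No conjugation can change B^2 = -4/9; the sign gives the class.


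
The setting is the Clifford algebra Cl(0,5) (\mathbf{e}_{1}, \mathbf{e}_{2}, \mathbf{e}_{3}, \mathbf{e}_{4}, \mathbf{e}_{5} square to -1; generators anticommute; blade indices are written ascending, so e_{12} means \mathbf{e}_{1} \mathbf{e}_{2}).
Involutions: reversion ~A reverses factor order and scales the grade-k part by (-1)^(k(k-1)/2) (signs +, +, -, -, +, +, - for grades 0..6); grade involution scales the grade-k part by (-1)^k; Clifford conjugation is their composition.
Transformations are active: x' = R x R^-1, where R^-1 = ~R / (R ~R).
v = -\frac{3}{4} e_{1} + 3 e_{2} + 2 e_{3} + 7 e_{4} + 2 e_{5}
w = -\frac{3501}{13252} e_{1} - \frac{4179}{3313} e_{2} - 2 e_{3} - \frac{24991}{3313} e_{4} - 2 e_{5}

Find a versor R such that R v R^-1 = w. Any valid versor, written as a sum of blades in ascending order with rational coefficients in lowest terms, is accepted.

Here q(v) = q(w) = -\frac{1065}{16}; the classical choice R = v + w = -\frac{3360}{3313} e_{1} + \frac{5760}{3313} e_{2} - \frac{1800}{3313} e_{4} then realises v -> w under the sandwich.
Answer: -\frac{3360}{3313} e_{1} + \frac{5760}{3313} e_{2} - \frac{1800}{3313} e_{4}


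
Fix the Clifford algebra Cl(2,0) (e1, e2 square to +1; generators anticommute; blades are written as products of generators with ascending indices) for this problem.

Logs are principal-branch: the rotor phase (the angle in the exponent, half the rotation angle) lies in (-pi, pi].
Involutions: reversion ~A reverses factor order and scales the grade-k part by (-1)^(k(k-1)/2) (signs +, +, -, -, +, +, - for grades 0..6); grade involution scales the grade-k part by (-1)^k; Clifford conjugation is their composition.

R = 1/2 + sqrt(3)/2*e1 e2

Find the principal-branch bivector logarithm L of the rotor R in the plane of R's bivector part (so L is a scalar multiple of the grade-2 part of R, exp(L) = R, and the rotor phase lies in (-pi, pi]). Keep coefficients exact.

The scalar part of R is 1/2, so the principal-branch rotor phase is pinned; divide the bivector part by its sine to get the unit plane — L is the phase times that plane.
Concretely: cos(phase) = 1/2 gives phase = ±pi/3, and since phase/sin(phase) is even the sign is immaterial: L = (phase/sin(phase)) * <R>_2 = (2*sqrt(3)*pi/9) * <R>_2.
Answer: pi/3*e1 e2


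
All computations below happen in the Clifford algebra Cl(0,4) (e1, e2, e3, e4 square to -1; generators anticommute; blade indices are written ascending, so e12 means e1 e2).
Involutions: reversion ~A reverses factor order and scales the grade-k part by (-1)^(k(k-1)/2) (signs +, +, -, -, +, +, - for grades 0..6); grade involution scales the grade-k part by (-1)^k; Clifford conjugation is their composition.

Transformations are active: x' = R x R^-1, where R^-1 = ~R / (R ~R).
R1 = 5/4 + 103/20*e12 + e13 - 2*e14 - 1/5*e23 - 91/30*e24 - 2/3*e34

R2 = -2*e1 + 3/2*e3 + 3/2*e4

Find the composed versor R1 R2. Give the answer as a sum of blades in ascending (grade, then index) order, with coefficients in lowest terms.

Distribute over the terms of R2 (each basis-blade product reordered to ascending indices, repeated generators contracted through their squares):
R1 (-2*e1) = -5/2*e1 - 103/10*e2 - 2*e3 + 4*e4 + 2/5*e123 + 91/15*e124 + 4/3*e134
R1 (3/2*e3) = -3/2*e1 + 3/10*e2 + 15/8*e3 - e4 + 309/40*e123 + 3*e134 + 91/20*e234
R1 (3/2*e4) = 3*e1 + 91/20*e2 + e3 + 15/8*e4 + 309/40*e124 + 3/2*e134 - 3/10*e234
Summing the partial products and collecting blades:
Answer: -e1 - 109/20*e2 + 7/8*e3 + 39/8*e4 + 65/8*e123 + 331/24*e124 + 35/6*e134 + 17/4*e234


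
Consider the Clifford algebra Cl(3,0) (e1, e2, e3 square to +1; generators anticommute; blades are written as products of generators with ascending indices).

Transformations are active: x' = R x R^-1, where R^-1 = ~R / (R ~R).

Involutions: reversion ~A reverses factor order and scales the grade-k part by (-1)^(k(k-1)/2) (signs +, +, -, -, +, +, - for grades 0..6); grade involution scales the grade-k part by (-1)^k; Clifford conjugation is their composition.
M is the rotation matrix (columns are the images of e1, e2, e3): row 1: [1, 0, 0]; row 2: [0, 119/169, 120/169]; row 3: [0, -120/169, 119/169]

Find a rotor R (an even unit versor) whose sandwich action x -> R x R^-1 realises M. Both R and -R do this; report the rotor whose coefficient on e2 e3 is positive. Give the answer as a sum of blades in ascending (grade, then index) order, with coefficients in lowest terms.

Method: write R = a + b12*e1 e2 + b13*e1 e3 + b23*e2 e3 with a^2 + b12^2 + b13^2 + b23^2 = 1 (so R^-1 = ~R). Expanding the columns R e_j ~R gives tr M = 4a^2 - 1 and, from the antisymmetric part, M21 - M12 = -4a*b12, M13 - M31 = 4a*b13, M32 - M23 = -4a*b23.
Here tr M = 407/169, so a^2 = (1 + tr M)/4 = 144/169 and a = ±12/13. Taking a = 12/13: M21 - M12 = 0, M13 - M31 = 0, M32 - M23 = -240/169, giving b12 = 0, b13 = 0, b23 = 5/13, i.e. R = 12/13 + 5/13*e2 e3.
Its e2 e3 coefficient is already positive.
Answer: 12/13 + 5/13*e2 e3. Sheet selection: the two-to-one cover makes ±R indistinguishable at the matrix level (trace 407/169), so uniqueness comes from the required sign on e2 e3.


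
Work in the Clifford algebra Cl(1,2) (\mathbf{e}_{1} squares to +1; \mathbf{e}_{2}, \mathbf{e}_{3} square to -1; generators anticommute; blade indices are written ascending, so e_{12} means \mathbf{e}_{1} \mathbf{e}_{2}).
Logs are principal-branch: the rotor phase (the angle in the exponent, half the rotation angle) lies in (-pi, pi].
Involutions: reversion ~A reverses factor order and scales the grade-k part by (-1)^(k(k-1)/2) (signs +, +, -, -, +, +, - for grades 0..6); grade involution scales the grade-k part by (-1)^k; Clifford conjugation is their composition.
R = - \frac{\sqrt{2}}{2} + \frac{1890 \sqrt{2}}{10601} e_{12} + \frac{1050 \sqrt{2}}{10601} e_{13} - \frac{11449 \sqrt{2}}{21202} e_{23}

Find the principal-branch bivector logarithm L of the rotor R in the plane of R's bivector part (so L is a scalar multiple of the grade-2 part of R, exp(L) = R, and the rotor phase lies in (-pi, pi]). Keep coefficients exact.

The scalar part of R is - \frac{\sqrt{2}}{2}, and that scalar determines the rotor phase on the principal branch; recovering the unit plane as bivector-part over sine of the phase gives L = phase * plane.
Concretely: cos(phase) = - \frac{\sqrt{2}}{2} gives phase = ±\frac{3 \pi}{4}, and since phase/sin(phase) is even the sign is immaterial: L = (phase/sin(phase)) * <R>_2 = (\frac{3 \sqrt{2} \pi}{4}) * <R>_2.
Answer: \frac{2835 \pi}{10601} e_{12} + \frac{1575 \pi}{10601} e_{13} - \frac{34347 \pi}{42404} e_{23}


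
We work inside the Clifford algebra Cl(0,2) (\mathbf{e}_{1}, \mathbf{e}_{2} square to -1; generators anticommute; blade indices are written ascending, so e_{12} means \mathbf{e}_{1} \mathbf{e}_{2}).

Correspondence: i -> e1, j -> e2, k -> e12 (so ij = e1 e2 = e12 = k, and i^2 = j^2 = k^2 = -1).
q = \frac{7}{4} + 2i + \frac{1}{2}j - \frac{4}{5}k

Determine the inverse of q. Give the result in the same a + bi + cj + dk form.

In blades: q = \frac{7}{4} + 2 e_{1} + \frac{1}{2} e_{2} - \frac{4}{5} e_{12}.
With qbar = \frac{7}{4} - 2 e_{1} - \frac{1}{2} e_{2} + \frac{4}{5} e_{12} (scalar fixed, mapped units negated), q qbar = \frac{3181}{400} (the sum of squared coefficients), so q^-1 = qbar / (\frac{3181}{400}) = \frac{700}{3181} - \frac{800}{3181} e_{1} - \frac{200}{3181} e_{2} + \frac{320}{3181} e_{12}; translating back:
Answer: \frac{700}{3181} - \frac{800}{3181}i - \frac{200}{3181}j + \frac{320}{3181}k


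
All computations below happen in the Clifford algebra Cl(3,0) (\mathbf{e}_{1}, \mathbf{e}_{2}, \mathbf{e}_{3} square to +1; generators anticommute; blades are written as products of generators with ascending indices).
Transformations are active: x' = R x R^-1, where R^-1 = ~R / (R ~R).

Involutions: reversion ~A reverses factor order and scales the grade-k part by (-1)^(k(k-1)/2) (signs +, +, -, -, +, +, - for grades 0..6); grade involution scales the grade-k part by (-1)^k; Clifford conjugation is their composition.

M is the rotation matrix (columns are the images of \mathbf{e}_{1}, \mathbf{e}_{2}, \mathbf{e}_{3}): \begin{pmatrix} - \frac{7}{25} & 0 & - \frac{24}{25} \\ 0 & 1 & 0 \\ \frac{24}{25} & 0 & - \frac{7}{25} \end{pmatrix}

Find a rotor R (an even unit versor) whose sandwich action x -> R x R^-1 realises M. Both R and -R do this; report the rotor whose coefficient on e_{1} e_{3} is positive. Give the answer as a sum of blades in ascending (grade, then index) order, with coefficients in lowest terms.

Method: write R = a + b12*e_{1} e_{2} + b13*e_{1} e_{3} + b23*e_{2} e_{3} with a^2 + b12^2 + b13^2 + b23^2 = 1 (so R^-1 = ~R). Expanding the columns R e_j ~R gives tr M = 4a^2 - 1 and, from the antisymmetric part, M21 - M12 = -4a*b12, M13 - M31 = 4a*b13, M32 - M23 = -4a*b23.
Here tr M = \frac{11}{25}, so a^2 = (1 + tr M)/4 = \frac{9}{25} and a = ±\frac{3}{5}. Taking a = \frac{3}{5}: M21 - M12 = 0, M13 - M31 = -\frac{48}{25}, M32 - M23 = 0, giving b12 = 0, b13 = -\frac{4}{5}, b23 = 0, i.e. R = \frac{3}{5} - \frac{4}{5} e_{1} e_{3}.
Its e_{1} e_{3} coefficient is negative, so report the other preimage -R.
Answer: -\frac{3}{5} + \frac{4}{5} e_{1} e_{3}. Recall the cover is two-to-one: with M of trace \frac{11}{25}, both preimages act alike, and the stated e_{1} e_{3} sign chooses the sheet.


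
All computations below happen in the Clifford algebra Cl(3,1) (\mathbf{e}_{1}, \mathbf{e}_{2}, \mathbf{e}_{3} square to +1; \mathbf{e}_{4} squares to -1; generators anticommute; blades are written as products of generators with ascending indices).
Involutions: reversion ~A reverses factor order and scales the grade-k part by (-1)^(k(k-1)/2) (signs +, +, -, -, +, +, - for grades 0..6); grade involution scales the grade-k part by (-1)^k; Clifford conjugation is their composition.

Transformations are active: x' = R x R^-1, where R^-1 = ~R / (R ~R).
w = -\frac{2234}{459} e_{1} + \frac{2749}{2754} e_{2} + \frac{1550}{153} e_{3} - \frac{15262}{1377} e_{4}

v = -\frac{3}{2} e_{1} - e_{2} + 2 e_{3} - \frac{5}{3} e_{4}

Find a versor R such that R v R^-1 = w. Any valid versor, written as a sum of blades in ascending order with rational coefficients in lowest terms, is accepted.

The midline construction: v and w both square to \frac{161}{36}, so reflecting in their sum -\frac{5845}{918} e_{1} - \frac{5}{2754} e_{2} + \frac{1856}{153} e_{3} - \frac{17557}{1377} e_{4} exchanges them.
Answer: -\frac{5845}{918} e_{1} - \frac{5}{2754} e_{2} + \frac{1856}{153} e_{3} - \frac{17557}{1377} e_{4}


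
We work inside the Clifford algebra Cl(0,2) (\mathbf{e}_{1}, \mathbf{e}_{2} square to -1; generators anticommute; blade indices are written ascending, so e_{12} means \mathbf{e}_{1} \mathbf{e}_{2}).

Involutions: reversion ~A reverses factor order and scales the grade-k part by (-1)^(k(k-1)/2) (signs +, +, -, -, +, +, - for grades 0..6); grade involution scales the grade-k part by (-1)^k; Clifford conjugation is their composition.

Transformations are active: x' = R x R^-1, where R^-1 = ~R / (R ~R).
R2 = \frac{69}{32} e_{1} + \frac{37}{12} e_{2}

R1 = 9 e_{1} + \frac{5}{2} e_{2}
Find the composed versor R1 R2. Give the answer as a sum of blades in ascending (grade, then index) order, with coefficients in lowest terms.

Distribute over the terms of R1 (each basis-blade product reordered to ascending indices, repeated generators contracted through their squares):
(9 e_{1}) R2 = -\frac{621}{32} + \frac{111}{4} e_{12}
(\frac{5}{2} e_{2}) R2 = -\frac{185}{24} - \frac{345}{64} e_{12}
Summing the partial products and collecting blades:
Answer: -\frac{2603}{96} + \frac{1431}{64} e_{12}


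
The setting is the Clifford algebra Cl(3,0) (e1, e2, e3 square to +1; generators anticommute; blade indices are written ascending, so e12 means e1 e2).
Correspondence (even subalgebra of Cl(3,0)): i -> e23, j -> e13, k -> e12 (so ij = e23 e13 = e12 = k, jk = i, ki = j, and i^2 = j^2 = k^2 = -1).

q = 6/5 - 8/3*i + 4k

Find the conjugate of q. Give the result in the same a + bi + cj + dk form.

In blades: q = 6/5 + 4*e12 - 8/3*e23.
Quaternion conjugation is reversion on the even subalgebra: the scalar is fixed and every grade-2 blade flips sign, giving 6/5 - 4*e12 + 8/3*e23; translating back:
Answer: 6/5 + 8/3*i - 4k


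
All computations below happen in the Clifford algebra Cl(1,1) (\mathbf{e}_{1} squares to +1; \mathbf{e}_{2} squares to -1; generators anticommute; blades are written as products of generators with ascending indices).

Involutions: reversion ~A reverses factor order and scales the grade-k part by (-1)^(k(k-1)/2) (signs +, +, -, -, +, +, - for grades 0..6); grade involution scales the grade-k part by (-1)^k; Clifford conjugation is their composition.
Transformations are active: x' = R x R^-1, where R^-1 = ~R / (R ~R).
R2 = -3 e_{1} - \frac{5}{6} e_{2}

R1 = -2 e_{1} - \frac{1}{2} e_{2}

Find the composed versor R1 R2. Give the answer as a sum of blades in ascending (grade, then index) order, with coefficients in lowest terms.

Distribute over the terms of R1 (each basis-blade product reordered to ascending indices, repeated generators contracted through their squares):
(-2 e_{1}) R2 = 6 + \frac{5}{3} e_{1} e_{2}
(-\frac{1}{2} e_{2}) R2 = -\frac{5}{12} - \frac{3}{2} e_{1} e_{2}
Summing the partial products and collecting blades:
Answer: \frac{67}{12} + \frac{1}{6} e_{1} e_{2}


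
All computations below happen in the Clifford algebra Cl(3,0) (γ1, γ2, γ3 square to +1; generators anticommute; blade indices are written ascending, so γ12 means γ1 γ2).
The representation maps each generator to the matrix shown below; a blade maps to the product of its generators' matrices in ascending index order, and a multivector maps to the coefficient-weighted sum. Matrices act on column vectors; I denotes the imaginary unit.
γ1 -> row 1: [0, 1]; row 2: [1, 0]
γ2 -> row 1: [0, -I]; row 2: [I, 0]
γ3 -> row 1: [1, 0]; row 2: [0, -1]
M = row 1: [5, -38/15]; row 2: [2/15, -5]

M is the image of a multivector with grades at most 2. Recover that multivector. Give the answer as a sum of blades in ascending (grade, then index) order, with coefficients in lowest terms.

Method: 1, rho(γ1), rho(γ2), rho(γ3) form a trace-orthogonal basis of the 2x2 complex matrices (tr(X Y) = 2 if X = Y, else 0), so M = m0*1 + m1*rho(γ1) + m2*rho(γ2) + m3*rho(γ3) with m0 = tr(M)/2 = 0, m1 = tr(M rho(γ1))/2 = -6/5, m2 = tr(M rho(γ2))/2 = -4*I/3, m3 = tr(M rho(γ3))/2 = 5.
Multiplying table entries, the bivector images are rho(γ12) = I*rho(γ3), rho(γ13) = -I*rho(γ2), rho(γ23) = I*rho(γ1); with real blade coefficients the real parts of m0..m3 are the coefficients of 1, γ1, γ2, γ3 and the imaginary parts give the bivectors (γ23: Im m1, γ13: -Im m2, γ12: Im m3).
Answer: -6/5*γ1 + 5*γ3 + 4/3*γ13


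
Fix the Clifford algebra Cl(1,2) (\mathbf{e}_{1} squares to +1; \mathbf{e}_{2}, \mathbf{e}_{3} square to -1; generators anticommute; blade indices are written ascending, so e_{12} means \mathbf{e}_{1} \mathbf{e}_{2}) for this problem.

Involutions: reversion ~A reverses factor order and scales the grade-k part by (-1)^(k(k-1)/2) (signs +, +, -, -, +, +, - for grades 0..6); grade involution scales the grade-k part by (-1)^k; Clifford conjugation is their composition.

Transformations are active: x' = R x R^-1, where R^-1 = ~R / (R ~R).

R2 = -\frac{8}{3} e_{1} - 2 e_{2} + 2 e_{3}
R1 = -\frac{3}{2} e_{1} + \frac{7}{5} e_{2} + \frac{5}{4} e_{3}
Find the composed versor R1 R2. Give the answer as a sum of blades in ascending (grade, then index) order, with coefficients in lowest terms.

Distribute over the terms of R1 (each basis-blade product reordered to ascending indices, repeated generators contracted through their squares):
(-\frac{3}{2} e_{1}) R2 = 4 + 3 e_{12} - 3 e_{13}
(\frac{7}{5} e_{2}) R2 = \frac{14}{5} + \frac{56}{15} e_{12} + \frac{14}{5} e_{23}
(\frac{5}{4} e_{3}) R2 = -\frac{5}{2} + \frac{10}{3} e_{13} + \frac{5}{2} e_{23}
Summing the partial products and collecting blades:
Answer: \frac{43}{10} + \frac{101}{15} e_{12} + \frac{1}{3} e_{13} + \frac{53}{10} e_{23}


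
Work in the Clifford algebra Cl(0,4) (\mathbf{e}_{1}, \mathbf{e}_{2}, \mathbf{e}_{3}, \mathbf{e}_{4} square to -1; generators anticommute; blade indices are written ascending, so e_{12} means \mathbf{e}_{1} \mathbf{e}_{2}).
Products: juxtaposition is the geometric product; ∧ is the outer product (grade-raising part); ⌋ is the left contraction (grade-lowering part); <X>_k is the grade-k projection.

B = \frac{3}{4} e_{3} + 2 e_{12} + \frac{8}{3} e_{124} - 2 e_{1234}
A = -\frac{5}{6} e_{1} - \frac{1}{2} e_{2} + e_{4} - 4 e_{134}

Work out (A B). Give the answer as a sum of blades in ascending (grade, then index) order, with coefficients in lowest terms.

step 1: -e_{1} + \frac{29}{3} e_{2} - \frac{8}{3} e_{12} - \frac{5}{8} e_{13} - \frac{13}{3} e_{14} - \frac{265}{24} e_{23} + \frac{20}{9} e_{24} - \frac{3}{4} e_{34} - 2 e_{123} + 2 e_{124} + e_{134} + \frac{19}{3} e_{234}
Answer: -e_{1} + \frac{29}{3} e_{2} - \frac{8}{3} e_{12} - \frac{5}{8} e_{13} - \frac{13}{3} e_{14} - \frac{265}{24} e_{23} + \frac{20}{9} e_{24} - \frac{3}{4} e_{34} - 2 e_{123} + 2 e_{124} + e_{134} + \frac{19}{3} e_{234}


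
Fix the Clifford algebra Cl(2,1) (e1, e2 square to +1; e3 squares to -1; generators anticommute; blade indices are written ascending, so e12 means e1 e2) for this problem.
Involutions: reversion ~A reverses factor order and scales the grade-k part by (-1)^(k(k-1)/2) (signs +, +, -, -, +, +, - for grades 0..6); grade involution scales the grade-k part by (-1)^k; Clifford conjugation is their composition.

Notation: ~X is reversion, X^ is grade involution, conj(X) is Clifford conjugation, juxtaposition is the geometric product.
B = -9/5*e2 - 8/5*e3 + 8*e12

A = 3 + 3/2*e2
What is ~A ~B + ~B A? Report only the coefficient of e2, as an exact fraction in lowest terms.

first term: -27/10 + 12*e1 - 27/5*e2 - 24/5*e3 - 24*e12 - 12/5*e23
second term: -27/10 - 12*e1 - 27/5*e2 - 24/5*e3 - 24*e12 + 12/5*e23
Answer: -54/5


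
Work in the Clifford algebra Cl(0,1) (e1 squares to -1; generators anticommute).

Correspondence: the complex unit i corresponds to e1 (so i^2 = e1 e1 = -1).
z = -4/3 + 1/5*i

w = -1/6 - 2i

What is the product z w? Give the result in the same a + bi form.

In blades: z = -4/3 + 1/5*e1, w = -1/6 - 2*e1.
Distribute z over w term by term (generator squares from the signature, products reordered to ascending indices): (-4/3)*w = 2/9 + 8/3*e1; (1/5*e1)*w = 2/5 - 1/30*e1.
Sum: 28/45 + 79/30*e1; translating back through the correspondence:
Answer: 28/45 + 79/30*i


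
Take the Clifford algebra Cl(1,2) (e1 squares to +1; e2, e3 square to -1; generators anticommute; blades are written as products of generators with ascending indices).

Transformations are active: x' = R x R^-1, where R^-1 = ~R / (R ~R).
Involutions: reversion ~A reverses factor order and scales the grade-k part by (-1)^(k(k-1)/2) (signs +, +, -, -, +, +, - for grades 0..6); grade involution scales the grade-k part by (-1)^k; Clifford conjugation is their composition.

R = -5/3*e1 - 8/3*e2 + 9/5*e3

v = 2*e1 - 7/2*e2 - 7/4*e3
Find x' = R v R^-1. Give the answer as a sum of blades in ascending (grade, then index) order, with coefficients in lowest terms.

~R = -5/3*e1 - 8/3*e2 + 9/5*e3, and R ~R = -568/75, so R^-1 = ~R / (-568/75).
R v = -571/60 + 67/6*e1 e2 - 41/60*e1 e3 + 329/30*e2 e3
Answer: -21091/3408*e1 - 682/213*e2 + 7127/1136*e3
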